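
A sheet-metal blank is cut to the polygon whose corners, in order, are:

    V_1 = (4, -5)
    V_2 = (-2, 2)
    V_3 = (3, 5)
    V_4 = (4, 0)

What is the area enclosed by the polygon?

29

Σ = (-2) + (-16) + (-20) + (-20) = -58
Area = |Σ|/2 = 29.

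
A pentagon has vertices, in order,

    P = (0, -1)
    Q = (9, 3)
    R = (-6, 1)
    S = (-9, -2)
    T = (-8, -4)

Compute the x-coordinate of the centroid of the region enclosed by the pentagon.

-557/255

Apply the surveyor's formula. First the cross-terms c_i = x_i·y_{i+1} − x_{i+1}·y_i:
  9, 27, 21, 20, 8  ⇒  2A = 85, A = 42.5.
Then Σ (x_i + x_{i+1})·c_i = -557, so x̄ = -557 / (6·42.5) = -557/255.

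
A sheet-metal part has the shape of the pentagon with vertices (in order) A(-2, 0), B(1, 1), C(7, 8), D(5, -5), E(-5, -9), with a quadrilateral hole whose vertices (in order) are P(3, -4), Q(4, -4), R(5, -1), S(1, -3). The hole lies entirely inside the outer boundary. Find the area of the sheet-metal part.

76.5

Outer boundary:
Apply the shoelace (surveyor's) formula: 2A = Σ (x_i·y_{i+1} − x_{i+1}·y_i), indices taken mod 5.
A→B: (-2)(1) − (1)(0) = -2
B→C: (1)(8) − (7)(1) = 1
C→D: (7)(-5) − (5)(8) = -75
D→E: (5)(-9) − (-5)(-5) = -70
E→A: (-5)(0) − (-2)(-9) = -18
Σ = -164
Area = |Σ|/2 = 82.
Hole:
Apply the surveyor's formula: 2A = Σ (x_i·y_{i+1} − x_{i+1}·y_i), indices taken mod 4.
Cross-terms: 4, 16, -14, 5  ⇒  Σ = 11
Area = |Σ|/2 = 5.5.
Net area = 82 − 5.5 = 76.5.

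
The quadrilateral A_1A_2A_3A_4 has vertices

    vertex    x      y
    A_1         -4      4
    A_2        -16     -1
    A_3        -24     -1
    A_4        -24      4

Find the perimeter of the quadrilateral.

46

|A_1A_2| = √((-12)² + (-5)²) = √169 = 13
|A_2A_3| = √((-8)² + (0)²) = √64 = 8
|A_3A_4| = √((0)² + (5)²) = √25 = 5
|A_4A_1| = √((20)² + (0)²) = √400 = 20
Perimeter = 13 + 8 + 5 + 20 = 46.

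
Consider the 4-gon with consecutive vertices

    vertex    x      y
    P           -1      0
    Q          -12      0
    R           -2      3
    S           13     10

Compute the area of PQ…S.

42.5

Apply the surveyor's formula: 2A = Σ (x_i·y_{i+1} − x_{i+1}·y_i), indices taken mod 4.
Σ = (0) + (-36) + (-59) + (10) = -85
Area = |Σ|/2 = 42.5.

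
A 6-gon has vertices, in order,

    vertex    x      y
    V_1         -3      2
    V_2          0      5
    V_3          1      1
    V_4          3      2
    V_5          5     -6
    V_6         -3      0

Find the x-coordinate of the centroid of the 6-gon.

Apply the surveyor's formula. First the cross-terms c_i = x_i·y_{i+1} − x_{i+1}·y_i:
  -15, -5, -1, -28, -18, -6  ⇒  2A = -73, A = -36.5.
Then Σ (x_i + x_{i+1})·c_i = -188, so x̄ = -188 / (6·(-36.5)) = 188/219.

188/219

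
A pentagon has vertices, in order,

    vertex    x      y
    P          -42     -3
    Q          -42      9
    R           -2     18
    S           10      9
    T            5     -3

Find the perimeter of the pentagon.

|PQ| = √((0)² + (12)²) = √144 = 12
|QR| = √((40)² + (9)²) = √1681 = 41
|RS| = √((12)² + (-9)²) = √225 = 15
|ST| = √((-5)² + (-12)²) = √169 = 13
|TP| = √((-47)² + (0)²) = √2209 = 47
Perimeter = 12 + 41 + 15 + 13 + 47 = 128.

128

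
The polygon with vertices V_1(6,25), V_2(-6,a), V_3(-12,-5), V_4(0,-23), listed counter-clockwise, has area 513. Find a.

24

The doubled signed area Σ (x_i y_{i+1} − x_{i+1} y_i) is linear in a.
With a=0 it equals 594; the coefficient of a is 18 (from the two edges through V_2).
So 18·a + 594 = 2·513 = 1026 ⇒ a = 24.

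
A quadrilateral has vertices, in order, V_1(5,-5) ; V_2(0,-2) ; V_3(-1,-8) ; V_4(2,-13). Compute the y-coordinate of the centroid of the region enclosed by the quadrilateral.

-503/72

Apply the shoelace (surveyor's) formula. First the cross-terms c_i = x_i·y_{i+1} − x_{i+1}·y_i:
  -10, -2, 29, 55  ⇒  2A = 72, A = 36.
Then Σ (y_i + y_{i+1})·c_i = -1509, so ȳ = -1509 / (6·36) = -503/72.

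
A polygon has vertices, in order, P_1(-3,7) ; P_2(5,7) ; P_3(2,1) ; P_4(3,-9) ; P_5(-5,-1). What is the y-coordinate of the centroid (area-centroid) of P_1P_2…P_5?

Apply Gauss's area formula. First the cross-terms c_i = x_i·y_{i+1} − x_{i+1}·y_i:
  -56, -9, -21, -48, -38  ⇒  2A = -172, A = -86.
Then Σ (y_i + y_{i+1})·c_i = -436, so ȳ = -436 / (6·(-86)) = 109/129.

109/129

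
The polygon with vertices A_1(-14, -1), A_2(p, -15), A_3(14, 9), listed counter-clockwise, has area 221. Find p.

Write out the shoelace sum; only the two edges meeting at A_2 involve p:
2·Area = [((-14)·(-15) − p·(-1)) + (p·9 − 14·(-15))] + 112
       = 10·p + 532 = 442
⇒ p = -9.

-9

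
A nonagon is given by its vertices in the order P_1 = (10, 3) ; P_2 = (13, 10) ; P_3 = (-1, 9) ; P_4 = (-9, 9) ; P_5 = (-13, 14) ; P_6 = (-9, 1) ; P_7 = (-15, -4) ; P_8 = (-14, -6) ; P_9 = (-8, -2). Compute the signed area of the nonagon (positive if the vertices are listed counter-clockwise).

212.5

Σ = (61) + (127) + (72) + (-9) + (113) + (51) + (34) + (-20) + (-4) = 425
Signed area = Σ/2 = 212.5 (positive ⇒ counter-clockwise traversal).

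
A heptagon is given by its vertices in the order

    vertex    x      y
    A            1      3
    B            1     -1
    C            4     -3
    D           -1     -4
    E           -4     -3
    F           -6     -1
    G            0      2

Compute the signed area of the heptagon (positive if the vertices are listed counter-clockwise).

Apply Gauss's area formula: 2A = Σ (x_i·y_{i+1} − x_{i+1}·y_i), indices taken mod 7.
A→B: (1)(-1) − (1)(3) = -4
B→C: (1)(-3) − (4)(-1) = 1
C→D: (4)(-4) − (-1)(-3) = -19
D→E: (-1)(-3) − (-4)(-4) = -13
E→F: (-4)(-1) − (-6)(-3) = -14
F→G: (-6)(2) − (0)(-1) = -12
G→A: (0)(3) − (1)(2) = -2
Σ = -63
Signed area = Σ/2 = -31.5 (negative ⇒ clockwise traversal).

-31.5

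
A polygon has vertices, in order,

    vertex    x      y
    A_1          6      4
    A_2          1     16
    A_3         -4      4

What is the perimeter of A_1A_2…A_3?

36

|A_1A_2| = √((-5)² + (12)²) = √169 = 13
|A_2A_3| = √((-5)² + (-12)²) = √169 = 13
|A_3A_1| = √((10)² + (0)²) = √100 = 10
Perimeter = 13 + 13 + 10 = 36.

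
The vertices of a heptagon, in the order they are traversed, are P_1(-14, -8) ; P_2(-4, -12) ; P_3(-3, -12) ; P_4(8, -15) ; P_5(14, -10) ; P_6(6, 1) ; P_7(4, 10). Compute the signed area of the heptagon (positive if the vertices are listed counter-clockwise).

328.5

Apply the surveyor's formula: 2A = Σ (x_i·y_{i+1} − x_{i+1}·y_i), indices taken mod 7.
Cross-terms: 136, 12, 141, 130, 74, 56, 108  ⇒  Σ = 657
Signed area = Σ/2 = 328.5 (positive ⇒ counter-clockwise traversal).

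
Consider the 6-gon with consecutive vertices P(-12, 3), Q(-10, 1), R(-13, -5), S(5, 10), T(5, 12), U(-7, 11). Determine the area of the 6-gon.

118

Apply the surveyor's formula: 2A = Σ (x_i·y_{i+1} − x_{i+1}·y_i), indices taken mod 6.
Cross-terms: 18, 63, -105, 10, 139, 111  ⇒  Σ = 236
Area = |Σ|/2 = 118.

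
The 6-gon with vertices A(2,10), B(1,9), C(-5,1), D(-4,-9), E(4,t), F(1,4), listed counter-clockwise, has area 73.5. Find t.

Write out the shoelace sum; only the two edges meeting at E involve t:
2·Area = [((-4)·t − 4·(-9)) + (4·4 − 1·t)] + 105
       = -5·t + 157 = 147
⇒ t = 2.

2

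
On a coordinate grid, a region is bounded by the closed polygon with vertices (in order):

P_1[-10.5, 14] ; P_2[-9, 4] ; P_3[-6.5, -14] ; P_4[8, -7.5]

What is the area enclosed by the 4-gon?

Apply the shoelace formula: 2A = Σ (x_i·y_{i+1} − x_{i+1}·y_i), indices taken mod 4.
Cross-terms: 84, 152, 160.75, 33.25  ⇒  Σ = 430
Area = |Σ|/2 = 215.

215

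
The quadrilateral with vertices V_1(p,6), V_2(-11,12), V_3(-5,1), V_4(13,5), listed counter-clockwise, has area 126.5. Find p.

The doubled signed area Σ (x_i y_{i+1} − x_{i+1} y_i) is linear in p.
With p=0 it equals 155; the coefficient of p is 7 (from the two edges through V_1).
So 7·p + 155 = 2·126.5 = 253 ⇒ p = 14.

14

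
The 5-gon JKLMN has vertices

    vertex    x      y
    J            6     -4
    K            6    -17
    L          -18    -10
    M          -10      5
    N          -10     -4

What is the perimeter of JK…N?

80

|JK| = √((0)² + (-13)²) = √169 = 13
|KL| = √((-24)² + (7)²) = √625 = 25
|LM| = √((8)² + (15)²) = √289 = 17
|MN| = √((0)² + (-9)²) = √81 = 9
|NJ| = √((16)² + (0)²) = √256 = 16
Perimeter = 13 + 25 + 17 + 9 + 16 = 80.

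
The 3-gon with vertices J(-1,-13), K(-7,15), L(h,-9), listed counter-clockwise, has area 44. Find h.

Write out the shoelace sum; only the two edges meeting at L involve h:
2·Area = [((-7)·(-9) − h·15) + (h·(-13) − (-1)·(-9))] + -106
       = -28·h + -52 = 88
⇒ h = -5.

-5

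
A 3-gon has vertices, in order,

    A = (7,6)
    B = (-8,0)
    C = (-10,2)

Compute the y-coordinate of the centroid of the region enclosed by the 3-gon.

8/3

Apply the shoelace formula. First the cross-terms c_i = x_i·y_{i+1} − x_{i+1}·y_i:
  48, -16, -74  ⇒  2A = -42, A = -21.
Then Σ (y_i + y_{i+1})·c_i = -336, so ȳ = -336 / (6·(-21)) = 8/3.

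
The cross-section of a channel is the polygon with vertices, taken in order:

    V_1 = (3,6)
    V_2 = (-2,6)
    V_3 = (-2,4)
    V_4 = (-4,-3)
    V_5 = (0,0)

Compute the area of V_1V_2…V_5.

Σ = (30) + (4) + (22) + (0) + (0) = 56
Area = |Σ|/2 = 28.

28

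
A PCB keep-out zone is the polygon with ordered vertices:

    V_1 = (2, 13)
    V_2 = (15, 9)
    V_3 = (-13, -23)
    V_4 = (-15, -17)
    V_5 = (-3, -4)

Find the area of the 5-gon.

Apply the surveyor's formula: 2A = Σ (x_i·y_{i+1} − x_{i+1}·y_i), indices taken mod 5.
Cross-terms: -177, -228, -124, 9, -31  ⇒  Σ = -551
Area = |Σ|/2 = 275.5.

275.5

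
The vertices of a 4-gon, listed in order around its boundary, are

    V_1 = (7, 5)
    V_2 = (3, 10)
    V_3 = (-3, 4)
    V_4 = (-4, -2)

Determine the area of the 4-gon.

56.5

Apply the shoelace formula: 2A = Σ (x_i·y_{i+1} − x_{i+1}·y_i), indices taken mod 4.
V_1→V_2: (7)(10) − (3)(5) = 55
V_2→V_3: (3)(4) − (-3)(10) = 42
V_3→V_4: (-3)(-2) − (-4)(4) = 22
V_4→V_1: (-4)(5) − (7)(-2) = -6
Σ = 113
Area = |Σ|/2 = 56.5.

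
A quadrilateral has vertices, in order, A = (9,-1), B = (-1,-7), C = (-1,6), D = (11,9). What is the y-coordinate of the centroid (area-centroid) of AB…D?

334/183

Apply Gauss's area formula. First the cross-terms c_i = x_i·y_{i+1} − x_{i+1}·y_i:
  -64, -13, -75, -92  ⇒  2A = -244, A = -122.
Then Σ (y_i + y_{i+1})·c_i = -1336, so ȳ = -1336 / (6·(-122)) = 334/183.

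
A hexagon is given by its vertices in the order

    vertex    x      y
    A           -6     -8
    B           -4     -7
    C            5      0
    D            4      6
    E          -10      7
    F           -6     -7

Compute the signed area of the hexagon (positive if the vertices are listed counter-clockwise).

140.5

Apply the shoelace formula: 2A = Σ (x_i·y_{i+1} − x_{i+1}·y_i), indices taken mod 6.
A→B: (-6)(-7) − (-4)(-8) = 10
B→C: (-4)(0) − (5)(-7) = 35
C→D: (5)(6) − (4)(0) = 30
D→E: (4)(7) − (-10)(6) = 88
E→F: (-10)(-7) − (-6)(7) = 112
F→A: (-6)(-8) − (-6)(-7) = 6
Σ = 281
Signed area = Σ/2 = 140.5 (positive ⇒ counter-clockwise traversal).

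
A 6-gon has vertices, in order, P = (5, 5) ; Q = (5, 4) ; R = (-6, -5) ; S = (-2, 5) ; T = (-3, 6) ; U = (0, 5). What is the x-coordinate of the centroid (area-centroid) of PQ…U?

-176/249

Apply Gauss's area formula. First the cross-terms c_i = x_i·y_{i+1} − x_{i+1}·y_i:
  -5, -1, -40, 3, -15, -25  ⇒  2A = -83, A = -41.5.
Then Σ (x_i + x_{i+1})·c_i = 176, so x̄ = 176 / (6·(-41.5)) = -176/249.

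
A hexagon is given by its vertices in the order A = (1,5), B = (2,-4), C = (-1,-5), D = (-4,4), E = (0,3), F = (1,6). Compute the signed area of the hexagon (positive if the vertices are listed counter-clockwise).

-34

Cross-terms: -14, -14, -24, -12, -3, -1  ⇒  Σ = -68
Signed area = Σ/2 = -34 (negative ⇒ clockwise traversal).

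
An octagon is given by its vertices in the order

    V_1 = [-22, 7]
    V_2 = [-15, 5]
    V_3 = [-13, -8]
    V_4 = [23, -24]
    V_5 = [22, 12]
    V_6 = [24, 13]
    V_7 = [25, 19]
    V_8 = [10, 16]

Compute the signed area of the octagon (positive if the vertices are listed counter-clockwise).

Apply Gauss's area formula: 2A = Σ (x_i·y_{i+1} − x_{i+1}·y_i), indices taken mod 8.
Σ = (-5) + (185) + (496) + (804) + (-2) + (131) + (210) + (422) = 2241
Signed area = Σ/2 = 1120.5 (positive ⇒ counter-clockwise traversal).

1120.5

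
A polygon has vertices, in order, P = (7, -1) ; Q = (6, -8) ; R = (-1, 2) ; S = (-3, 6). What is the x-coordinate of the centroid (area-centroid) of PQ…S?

Apply the shoelace formula. First the cross-terms c_i = x_i·y_{i+1} − x_{i+1}·y_i:
  -50, 4, 0, -39  ⇒  2A = -85, A = -42.5.
Then Σ (x_i + x_{i+1})·c_i = -786, so x̄ = -786 / (6·(-42.5)) = 262/85.

262/85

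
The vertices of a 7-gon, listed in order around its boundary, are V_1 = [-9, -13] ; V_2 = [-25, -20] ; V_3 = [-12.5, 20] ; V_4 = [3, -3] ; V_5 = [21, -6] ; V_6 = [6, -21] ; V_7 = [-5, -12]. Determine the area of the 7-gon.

748.75

Σ = (-145) + (-750) + (-22.5) + (45) + (-405) + (-177) + (-43) = -1497.5
Area = |Σ|/2 = 748.75.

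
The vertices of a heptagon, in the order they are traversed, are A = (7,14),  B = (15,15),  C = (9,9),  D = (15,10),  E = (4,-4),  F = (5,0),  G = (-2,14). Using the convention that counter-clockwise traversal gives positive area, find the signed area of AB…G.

Apply the shoelace (surveyor's) formula: 2A = Σ (x_i·y_{i+1} − x_{i+1}·y_i), indices taken mod 7.
Σ = (-105) + (0) + (-45) + (-100) + (20) + (70) + (-126) = -286
Signed area = Σ/2 = -143 (negative ⇒ clockwise traversal).

-143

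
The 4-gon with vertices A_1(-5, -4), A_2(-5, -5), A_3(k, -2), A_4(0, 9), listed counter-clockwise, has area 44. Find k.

Write out the shoelace sum; only the two edges meeting at A_3 involve k:
2·Area = [((-5)·(-2) − k·(-5)) + (k·9 − 0·(-2))] + 50
       = 14·k + 60 = 88
⇒ k = 2.

2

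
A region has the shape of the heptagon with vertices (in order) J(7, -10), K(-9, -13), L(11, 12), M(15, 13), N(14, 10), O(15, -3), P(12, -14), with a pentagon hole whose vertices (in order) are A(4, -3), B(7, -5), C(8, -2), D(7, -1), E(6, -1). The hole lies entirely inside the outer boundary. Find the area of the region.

292.5

Outer boundary:
Apply Gauss's area formula: 2A = Σ (x_i·y_{i+1} − x_{i+1}·y_i), indices taken mod 7.
Cross-terms: -181, 35, -37, -32, -192, -174, -22  ⇒  Σ = -603
Area = |Σ|/2 = 301.5.
Hole:
Apply the shoelace formula: 2A = Σ (x_i·y_{i+1} − x_{i+1}·y_i), indices taken mod 5.
Cross-terms: 1, 26, 6, -1, -14  ⇒  Σ = 18
Area = |Σ|/2 = 9.
Net area = 301.5 − 9 = 292.5.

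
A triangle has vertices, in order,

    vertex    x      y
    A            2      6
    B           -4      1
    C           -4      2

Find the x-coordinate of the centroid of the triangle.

Apply the surveyor's formula. First the cross-terms c_i = x_i·y_{i+1} − x_{i+1}·y_i:
  26, -4, -28  ⇒  2A = -6, A = -3.
Then Σ (x_i + x_{i+1})·c_i = 36, so x̄ = 36 / (6·(-3)) = -2.

-2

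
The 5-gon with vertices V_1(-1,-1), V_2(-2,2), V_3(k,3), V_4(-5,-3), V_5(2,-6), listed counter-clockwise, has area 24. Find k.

Write out the shoelace sum; only the two edges meeting at V_3 involve k:
2·Area = [((-2)·3 − k·2) + (k·(-3) − (-5)·3)] + 24
       = -5·k + 33 = 48
⇒ k = -3.

-3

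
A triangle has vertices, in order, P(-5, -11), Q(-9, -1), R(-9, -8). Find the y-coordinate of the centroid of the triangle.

Apply the shoelace formula. First the cross-terms c_i = x_i·y_{i+1} − x_{i+1}·y_i:
  -94, 63, 59  ⇒  2A = 28, A = 14.
Then Σ (y_i + y_{i+1})·c_i = -560, so ȳ = -560 / (6·14) = -20/3.

-20/3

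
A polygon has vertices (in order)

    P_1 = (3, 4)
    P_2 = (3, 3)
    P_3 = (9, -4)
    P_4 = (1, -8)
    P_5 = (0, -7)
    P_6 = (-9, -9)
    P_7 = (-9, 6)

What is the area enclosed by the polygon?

Σ = (-3) + (-39) + (-68) + (-7) + (-63) + (-135) + (-54) = -369
Area = |Σ|/2 = 184.5.

184.5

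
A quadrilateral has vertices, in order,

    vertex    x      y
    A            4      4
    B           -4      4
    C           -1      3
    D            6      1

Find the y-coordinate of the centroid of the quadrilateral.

224/75

Apply the shoelace (surveyor's) formula. First the cross-terms c_i = x_i·y_{i+1} − x_{i+1}·y_i:
  32, -8, -19, 20  ⇒  2A = 25, A = 12.5.
Then Σ (y_i + y_{i+1})·c_i = 224, so ȳ = 224 / (6·12.5) = 224/75.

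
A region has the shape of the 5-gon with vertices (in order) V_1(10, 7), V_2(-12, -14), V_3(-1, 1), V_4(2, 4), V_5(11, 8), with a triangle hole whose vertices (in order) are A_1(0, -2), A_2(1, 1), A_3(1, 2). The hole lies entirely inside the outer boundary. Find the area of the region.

Outer boundary:
Σ = (-56) + (-26) + (-6) + (-28) + (-3) = -119
Area = |Σ|/2 = 59.5.
Hole:
Σ = (2) + (1) + (-2) = 1
Area = |Σ|/2 = 0.5.
Net area = 59.5 − 0.5 = 59.

59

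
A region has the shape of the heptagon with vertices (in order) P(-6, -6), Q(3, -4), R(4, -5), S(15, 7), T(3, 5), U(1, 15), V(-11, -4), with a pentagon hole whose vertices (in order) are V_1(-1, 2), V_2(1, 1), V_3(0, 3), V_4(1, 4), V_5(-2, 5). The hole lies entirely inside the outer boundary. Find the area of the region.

Outer boundary:
Apply the shoelace formula: 2A = Σ (x_i·y_{i+1} − x_{i+1}·y_i), indices taken mod 7.
Σ = (42) + (1) + (103) + (54) + (40) + (161) + (42) = 443
Area = |Σ|/2 = 221.5.
Hole:
Apply the surveyor's formula: 2A = Σ (x_i·y_{i+1} − x_{i+1}·y_i), indices taken mod 5.
Σ = (-3) + (3) + (-3) + (13) + (1) = 11
Area = |Σ|/2 = 5.5.
Net area = 221.5 − 5.5 = 216.

216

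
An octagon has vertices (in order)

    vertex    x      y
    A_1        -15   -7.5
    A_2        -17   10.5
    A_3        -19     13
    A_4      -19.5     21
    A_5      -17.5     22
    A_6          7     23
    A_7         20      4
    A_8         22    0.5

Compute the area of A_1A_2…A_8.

Apply the shoelace formula: 2A = Σ (x_i·y_{i+1} − x_{i+1}·y_i), indices taken mod 8.
Cross-terms: -285, -21.5, -145.5, -61.5, -556.5, -432, -78, -157.5  ⇒  Σ = -1737.5
Area = |Σ|/2 = 868.75.

868.75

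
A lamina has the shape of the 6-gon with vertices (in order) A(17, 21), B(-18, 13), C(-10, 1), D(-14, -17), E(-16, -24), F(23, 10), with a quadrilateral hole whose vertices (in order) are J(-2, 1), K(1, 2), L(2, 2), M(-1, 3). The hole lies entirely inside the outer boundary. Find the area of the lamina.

Outer boundary:
Apply the shoelace (surveyor's) formula: 2A = Σ (x_i·y_{i+1} − x_{i+1}·y_i), indices taken mod 6.
A→B: (17)(13) − (-18)(21) = 599
B→C: (-18)(1) − (-10)(13) = 112
C→D: (-10)(-17) − (-14)(1) = 184
D→E: (-14)(-24) − (-16)(-17) = 64
E→F: (-16)(10) − (23)(-24) = 392
F→A: (23)(21) − (17)(10) = 313
Σ = 1664
Area = |Σ|/2 = 832.
Hole:
Apply the shoelace (surveyor's) formula: 2A = Σ (x_i·y_{i+1} − x_{i+1}·y_i), indices taken mod 4.
Σ = (-5) + (-2) + (8) + (5) = 6
Area = |Σ|/2 = 3.
Net area = 832 − 3 = 829.

829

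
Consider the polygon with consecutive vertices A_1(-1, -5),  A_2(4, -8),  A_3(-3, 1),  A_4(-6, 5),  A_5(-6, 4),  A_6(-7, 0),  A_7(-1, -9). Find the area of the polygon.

Apply the shoelace (surveyor's) formula: 2A = Σ (x_i·y_{i+1} − x_{i+1}·y_i), indices taken mod 7.
Σ = (28) + (-20) + (-9) + (6) + (28) + (63) + (-4) = 92
Area = |Σ|/2 = 46.

46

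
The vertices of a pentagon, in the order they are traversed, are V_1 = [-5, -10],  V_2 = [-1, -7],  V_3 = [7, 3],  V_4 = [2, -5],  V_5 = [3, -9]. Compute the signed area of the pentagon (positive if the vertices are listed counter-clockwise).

-24

Apply the shoelace (surveyor's) formula: 2A = Σ (x_i·y_{i+1} − x_{i+1}·y_i), indices taken mod 5.
V_1→V_2: (-5)(-7) − (-1)(-10) = 25
V_2→V_3: (-1)(3) − (7)(-7) = 46
V_3→V_4: (7)(-5) − (2)(3) = -41
V_4→V_5: (2)(-9) − (3)(-5) = -3
V_5→V_1: (3)(-10) − (-5)(-9) = -75
Σ = -48
Signed area = Σ/2 = -24 (negative ⇒ clockwise traversal).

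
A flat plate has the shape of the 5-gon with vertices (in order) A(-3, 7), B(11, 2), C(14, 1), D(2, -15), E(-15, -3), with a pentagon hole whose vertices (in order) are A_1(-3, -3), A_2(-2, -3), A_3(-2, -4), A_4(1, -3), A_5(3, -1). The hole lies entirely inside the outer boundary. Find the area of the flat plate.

Outer boundary:
Cross-terms: -83, -17, -212, -231, -114  ⇒  Σ = -657
Area = |Σ|/2 = 328.5.
Hole:
A_1→A_2: (-3)(-3) − (-2)(-3) = 3
A_2→A_3: (-2)(-4) − (-2)(-3) = 2
A_3→A_4: (-2)(-3) − (1)(-4) = 10
A_4→A_5: (1)(-1) − (3)(-3) = 8
A_5→A_1: (3)(-3) − (-3)(-1) = -12
Σ = 11
Area = |Σ|/2 = 5.5.
Net area = 328.5 − 5.5 = 323.

323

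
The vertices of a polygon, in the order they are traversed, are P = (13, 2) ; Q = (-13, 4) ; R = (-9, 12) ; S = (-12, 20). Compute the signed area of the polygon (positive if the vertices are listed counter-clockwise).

Apply the shoelace (surveyor's) formula: 2A = Σ (x_i·y_{i+1} − x_{i+1}·y_i), indices taken mod 4.
Cross-terms: 78, -120, -36, -284  ⇒  Σ = -362
Signed area = Σ/2 = -181 (negative ⇒ clockwise traversal).

-181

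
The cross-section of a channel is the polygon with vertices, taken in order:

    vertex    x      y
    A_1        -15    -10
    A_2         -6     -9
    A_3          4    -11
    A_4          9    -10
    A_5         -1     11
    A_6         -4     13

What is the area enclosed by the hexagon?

Apply the shoelace (surveyor's) formula: 2A = Σ (x_i·y_{i+1} − x_{i+1}·y_i), indices taken mod 6.
Σ = (75) + (102) + (59) + (89) + (31) + (235) = 591
Area = |Σ|/2 = 295.5.

295.5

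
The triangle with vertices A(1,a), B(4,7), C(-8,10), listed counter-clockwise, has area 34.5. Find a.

The doubled signed area Σ (x_i y_{i+1} − x_{i+1} y_i) is linear in a.
With a=0 it equals 93; the coefficient of a is -12 (from the two edges through A).
So -12·a + 93 = 2·34.5 = 69 ⇒ a = 2.

2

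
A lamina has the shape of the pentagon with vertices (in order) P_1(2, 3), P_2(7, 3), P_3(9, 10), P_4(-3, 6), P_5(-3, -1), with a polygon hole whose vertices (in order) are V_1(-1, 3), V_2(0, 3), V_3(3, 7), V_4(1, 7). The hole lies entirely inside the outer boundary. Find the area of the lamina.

Outer boundary:
Cross-terms: -15, 43, 84, 21, -7  ⇒  Σ = 126
Area = |Σ|/2 = 63.
Hole:
Apply the shoelace (surveyor's) formula: 2A = Σ (x_i·y_{i+1} − x_{i+1}·y_i), indices taken mod 4.
Σ = (-3) + (-9) + (14) + (10) = 12
Area = |Σ|/2 = 6.
Net area = 63 − 6 = 57.

57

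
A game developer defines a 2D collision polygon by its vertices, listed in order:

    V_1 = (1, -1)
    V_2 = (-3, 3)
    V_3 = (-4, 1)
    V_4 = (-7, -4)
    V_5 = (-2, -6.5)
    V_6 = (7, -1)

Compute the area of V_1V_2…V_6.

Cross-terms: 0, 9, 23, 37.5, 47.5, -6  ⇒  Σ = 111
Area = |Σ|/2 = 55.5.

55.5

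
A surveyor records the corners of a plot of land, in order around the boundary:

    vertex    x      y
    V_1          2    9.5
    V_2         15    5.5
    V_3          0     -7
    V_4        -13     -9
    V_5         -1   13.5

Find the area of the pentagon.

Apply the shoelace formula: 2A = Σ (x_i·y_{i+1} − x_{i+1}·y_i), indices taken mod 5.
Cross-terms: -131.5, -105, -91, -184.5, -36.5  ⇒  Σ = -548.5
Area = |Σ|/2 = 274.25.

274.25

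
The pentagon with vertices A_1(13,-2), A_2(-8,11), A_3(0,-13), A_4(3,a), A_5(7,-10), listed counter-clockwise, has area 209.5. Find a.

The doubled signed area Σ (x_i y_{i+1} − x_{i+1} y_i) is linear in a.
With a=0 it equals 356; the coefficient of a is -7 (from the two edges through A_4).
So -7·a + 356 = 2·209.5 = 419 ⇒ a = -9.

-9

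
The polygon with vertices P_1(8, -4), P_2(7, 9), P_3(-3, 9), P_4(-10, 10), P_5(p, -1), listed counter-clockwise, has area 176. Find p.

-6

The doubled signed area Σ (x_i y_{i+1} − x_{i+1} y_i) is linear in p.
With p=0 it equals 268; the coefficient of p is -14 (from the two edges through P_5).
So -14·p + 268 = 2·176 = 352 ⇒ p = -6.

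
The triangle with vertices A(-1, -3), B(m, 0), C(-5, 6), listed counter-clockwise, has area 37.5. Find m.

The doubled signed area Σ (x_i y_{i+1} − x_{i+1} y_i) is linear in m.
With m=0 it equals 21; the coefficient of m is 9 (from the two edges through B).
So 9·m + 21 = 2·37.5 = 75 ⇒ m = 6.

6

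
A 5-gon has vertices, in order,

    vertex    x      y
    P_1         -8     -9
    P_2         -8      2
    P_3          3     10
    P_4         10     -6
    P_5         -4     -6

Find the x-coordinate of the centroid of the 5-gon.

Apply the shoelace formula. First the cross-terms c_i = x_i·y_{i+1} − x_{i+1}·y_i:
  -88, -86, -118, -84, -12  ⇒  2A = -388, A = -194.
Then Σ (x_i + x_{i+1})·c_i = -56, so x̄ = -56 / (6·(-194)) = 14/291.

14/291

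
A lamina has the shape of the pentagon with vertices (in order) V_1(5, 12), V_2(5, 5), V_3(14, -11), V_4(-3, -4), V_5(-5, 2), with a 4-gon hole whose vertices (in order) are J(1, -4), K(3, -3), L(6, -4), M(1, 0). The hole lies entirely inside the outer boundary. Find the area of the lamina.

165

Outer boundary:
Cross-terms: -35, -125, -89, -26, -70  ⇒  Σ = -345
Area = |Σ|/2 = 172.5.
Hole:
Apply the shoelace (surveyor's) formula: 2A = Σ (x_i·y_{i+1} − x_{i+1}·y_i), indices taken mod 4.
Σ = (9) + (6) + (4) + (-4) = 15
Area = |Σ|/2 = 7.5.
Net area = 172.5 − 7.5 = 165.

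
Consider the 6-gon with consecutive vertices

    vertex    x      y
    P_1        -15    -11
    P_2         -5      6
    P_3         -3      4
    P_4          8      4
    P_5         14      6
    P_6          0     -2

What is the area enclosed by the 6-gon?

P_1→P_2: (-15)(6) − (-5)(-11) = -145
P_2→P_3: (-5)(4) − (-3)(6) = -2
P_3→P_4: (-3)(4) − (8)(4) = -44
P_4→P_5: (8)(6) − (14)(4) = -8
P_5→P_6: (14)(-2) − (0)(6) = -28
P_6→P_1: (0)(-11) − (-15)(-2) = -30
Σ = -257
Area = |Σ|/2 = 128.5.

128.5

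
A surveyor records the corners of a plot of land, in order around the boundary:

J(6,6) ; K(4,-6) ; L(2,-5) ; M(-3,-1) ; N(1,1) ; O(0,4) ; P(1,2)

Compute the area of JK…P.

46.5

Cross-terms: -60, -8, -17, -2, 4, -4, -6  ⇒  Σ = -93
Area = |Σ|/2 = 46.5.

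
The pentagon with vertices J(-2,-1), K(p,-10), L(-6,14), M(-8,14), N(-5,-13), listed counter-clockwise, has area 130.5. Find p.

Write out the shoelace sum; only the two edges meeting at K involve p:
2·Area = [((-2)·(-10) − p·(-1)) + (p·14 − (-6)·(-10))] + 181
       = 15·p + 141 = 261
⇒ p = 8.

8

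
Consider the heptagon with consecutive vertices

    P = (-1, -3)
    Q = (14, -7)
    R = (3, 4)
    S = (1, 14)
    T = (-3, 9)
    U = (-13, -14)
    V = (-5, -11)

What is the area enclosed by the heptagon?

Cross-terms: 49, 77, 38, 51, 159, 73, 4  ⇒  Σ = 451
Area = |Σ|/2 = 225.5.

225.5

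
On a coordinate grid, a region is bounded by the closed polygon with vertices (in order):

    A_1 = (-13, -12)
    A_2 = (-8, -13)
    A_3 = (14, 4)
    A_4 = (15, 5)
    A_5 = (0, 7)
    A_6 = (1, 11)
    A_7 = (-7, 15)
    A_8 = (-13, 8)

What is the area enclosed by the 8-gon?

411

Σ = (73) + (150) + (10) + (105) + (-7) + (92) + (139) + (260) = 822
Area = |Σ|/2 = 411.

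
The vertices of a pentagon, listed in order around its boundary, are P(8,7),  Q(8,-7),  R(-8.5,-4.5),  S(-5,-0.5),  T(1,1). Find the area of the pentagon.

115.625

Apply Gauss's area formula: 2A = Σ (x_i·y_{i+1} − x_{i+1}·y_i), indices taken mod 5.
Cross-terms: -112, -95.5, -18.25, -4.5, -1  ⇒  Σ = -231.25
Area = |Σ|/2 = 115.625.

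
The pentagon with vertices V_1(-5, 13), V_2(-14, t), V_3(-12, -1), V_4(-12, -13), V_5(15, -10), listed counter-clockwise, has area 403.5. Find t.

1

Write out the shoelace sum; only the two edges meeting at V_2 involve t:
2·Area = [((-5)·t − (-14)·13) + ((-14)·(-1) − (-12)·t)] + 604
       = 7·t + 800 = 807
⇒ t = 1.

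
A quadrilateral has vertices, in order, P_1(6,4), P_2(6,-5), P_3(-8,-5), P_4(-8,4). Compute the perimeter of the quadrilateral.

46

|P_1P_2| = √((0)² + (-9)²) = √81 = 9
|P_2P_3| = √((-14)² + (0)²) = √196 = 14
|P_3P_4| = √((0)² + (9)²) = √81 = 9
|P_4P_1| = √((14)² + (0)²) = √196 = 14
Perimeter = 9 + 14 + 9 + 14 = 46.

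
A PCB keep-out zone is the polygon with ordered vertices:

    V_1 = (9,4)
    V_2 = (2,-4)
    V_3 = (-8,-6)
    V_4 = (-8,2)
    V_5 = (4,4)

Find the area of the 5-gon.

Σ = (-44) + (-44) + (-64) + (-40) + (-20) = -212
Area = |Σ|/2 = 106.

106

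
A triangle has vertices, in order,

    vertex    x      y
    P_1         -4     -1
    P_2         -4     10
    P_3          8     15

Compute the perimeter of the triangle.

|P_1P_2| = √((0)² + (11)²) = √121 = 11
|P_2P_3| = √((12)² + (5)²) = √169 = 13
|P_3P_1| = √((-12)² + (-16)²) = √400 = 20
Perimeter = 11 + 13 + 20 = 44.

44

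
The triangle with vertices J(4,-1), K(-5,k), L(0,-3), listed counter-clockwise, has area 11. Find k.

0

Write out the shoelace sum; only the two edges meeting at K involve k:
2·Area = [(4·k − (-5)·(-1)) + ((-5)·(-3) − 0·k)] + 12
       = 4·k + 22 = 22
⇒ k = 0.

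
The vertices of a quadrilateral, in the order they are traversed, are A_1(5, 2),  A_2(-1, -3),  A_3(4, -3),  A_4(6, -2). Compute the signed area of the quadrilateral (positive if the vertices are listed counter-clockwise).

Apply Gauss's area formula: 2A = Σ (x_i·y_{i+1} − x_{i+1}·y_i), indices taken mod 4.
Σ = (-13) + (15) + (10) + (22) = 34
Signed area = Σ/2 = 17 (positive ⇒ counter-clockwise traversal).

17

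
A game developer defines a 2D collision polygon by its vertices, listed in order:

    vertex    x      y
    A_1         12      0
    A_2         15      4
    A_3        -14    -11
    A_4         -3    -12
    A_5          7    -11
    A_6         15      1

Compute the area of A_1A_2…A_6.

175.5

Apply the surveyor's formula: 2A = Σ (x_i·y_{i+1} − x_{i+1}·y_i), indices taken mod 6.
Σ = (48) + (-109) + (135) + (117) + (172) + (-12) = 351
Area = |Σ|/2 = 175.5.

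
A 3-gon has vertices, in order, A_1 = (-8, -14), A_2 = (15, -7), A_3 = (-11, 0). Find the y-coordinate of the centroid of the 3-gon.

-7

Apply the surveyor's formula. First the cross-terms c_i = x_i·y_{i+1} − x_{i+1}·y_i:
  266, -77, 154  ⇒  2A = 343, A = 171.5.
Then Σ (y_i + y_{i+1})·c_i = -7203, so ȳ = -7203 / (6·171.5) = -7.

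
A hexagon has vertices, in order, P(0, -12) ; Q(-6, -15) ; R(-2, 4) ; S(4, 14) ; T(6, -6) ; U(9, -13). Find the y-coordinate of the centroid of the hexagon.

-673/205

Apply the shoelace formula. First the cross-terms c_i = x_i·y_{i+1} − x_{i+1}·y_i:
  -72, -54, -44, -108, -24, -108  ⇒  2A = -410, A = -205.
Then Σ (y_i + y_{i+1})·c_i = 4038, so ȳ = 4038 / (6·(-205)) = -673/205.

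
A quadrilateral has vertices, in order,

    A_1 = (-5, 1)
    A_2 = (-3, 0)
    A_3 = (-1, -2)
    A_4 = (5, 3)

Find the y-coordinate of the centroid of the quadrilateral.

13/18

Apply the shoelace formula. First the cross-terms c_i = x_i·y_{i+1} − x_{i+1}·y_i:
  3, 6, 7, 20  ⇒  2A = 36, A = 18.
Then Σ (y_i + y_{i+1})·c_i = 78, so ȳ = 78 / (6·18) = 13/18.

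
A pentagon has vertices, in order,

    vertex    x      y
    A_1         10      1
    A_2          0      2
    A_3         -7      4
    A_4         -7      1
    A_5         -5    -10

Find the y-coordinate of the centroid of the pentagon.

-427/225

Apply Gauss's area formula. First the cross-terms c_i = x_i·y_{i+1} − x_{i+1}·y_i:
  20, 14, 21, 75, 95  ⇒  2A = 225, A = 112.5.
Then Σ (y_i + y_{i+1})·c_i = -1281, so ȳ = -1281 / (6·112.5) = -427/225.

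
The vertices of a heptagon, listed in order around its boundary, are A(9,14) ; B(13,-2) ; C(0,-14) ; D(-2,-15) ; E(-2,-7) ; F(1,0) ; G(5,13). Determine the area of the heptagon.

Σ = (-200) + (-182) + (-28) + (-16) + (7) + (13) + (-47) = -453
Area = |Σ|/2 = 226.5.

226.5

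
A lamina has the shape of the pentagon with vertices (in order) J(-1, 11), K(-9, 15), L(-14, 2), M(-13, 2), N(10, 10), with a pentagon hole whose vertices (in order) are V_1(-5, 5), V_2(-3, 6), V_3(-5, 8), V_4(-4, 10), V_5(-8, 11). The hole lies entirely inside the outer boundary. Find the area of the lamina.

Outer boundary:
Apply the shoelace (surveyor's) formula: 2A = Σ (x_i·y_{i+1} − x_{i+1}·y_i), indices taken mod 5.
J→K: (-1)(15) − (-9)(11) = 84
K→L: (-9)(2) − (-14)(15) = 192
L→M: (-14)(2) − (-13)(2) = -2
M→N: (-13)(10) − (10)(2) = -150
N→J: (10)(11) − (-1)(10) = 120
Σ = 244
Area = |Σ|/2 = 122.
Hole:
Σ = (-15) + (6) + (-18) + (36) + (15) = 24
Area = |Σ|/2 = 12.
Net area = 122 − 12 = 110.

110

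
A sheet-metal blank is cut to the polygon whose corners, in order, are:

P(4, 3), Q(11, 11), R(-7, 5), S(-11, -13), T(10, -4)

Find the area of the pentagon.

Apply the shoelace (surveyor's) formula: 2A = Σ (x_i·y_{i+1} − x_{i+1}·y_i), indices taken mod 5.
Σ = (11) + (132) + (146) + (174) + (46) = 509
Area = |Σ|/2 = 254.5.

254.5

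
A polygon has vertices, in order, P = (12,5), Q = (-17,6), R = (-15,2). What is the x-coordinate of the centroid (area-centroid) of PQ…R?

Apply Gauss's area formula. First the cross-terms c_i = x_i·y_{i+1} − x_{i+1}·y_i:
  157, 56, -99  ⇒  2A = 114, A = 57.
Then Σ (x_i + x_{i+1})·c_i = -2280, so x̄ = -2280 / (6·57) = -20/3.

-20/3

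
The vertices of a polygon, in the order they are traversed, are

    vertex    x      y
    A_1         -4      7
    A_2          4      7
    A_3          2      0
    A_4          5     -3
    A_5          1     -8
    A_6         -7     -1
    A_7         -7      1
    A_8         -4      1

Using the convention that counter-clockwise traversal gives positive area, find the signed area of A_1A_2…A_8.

-105.5

Apply the shoelace (surveyor's) formula: 2A = Σ (x_i·y_{i+1} − x_{i+1}·y_i), indices taken mod 8.
Σ = (-56) + (-14) + (-6) + (-37) + (-57) + (-14) + (-3) + (-24) = -211
Signed area = Σ/2 = -105.5 (negative ⇒ clockwise traversal).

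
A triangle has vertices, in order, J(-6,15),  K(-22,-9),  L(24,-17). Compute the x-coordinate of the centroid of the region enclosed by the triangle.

-4/3

Apply Gauss's area formula. First the cross-terms c_i = x_i·y_{i+1} − x_{i+1}·y_i:
  384, 590, 258  ⇒  2A = 1232, A = 616.
Then Σ (x_i + x_{i+1})·c_i = -4928, so x̄ = -4928 / (6·616) = -4/3.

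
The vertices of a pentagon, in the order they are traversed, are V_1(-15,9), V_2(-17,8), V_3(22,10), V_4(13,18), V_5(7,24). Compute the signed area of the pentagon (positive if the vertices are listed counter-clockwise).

281

Apply Gauss's area formula: 2A = Σ (x_i·y_{i+1} − x_{i+1}·y_i), indices taken mod 5.
V_1→V_2: (-15)(8) − (-17)(9) = 33
V_2→V_3: (-17)(10) − (22)(8) = -346
V_3→V_4: (22)(18) − (13)(10) = 266
V_4→V_5: (13)(24) − (7)(18) = 186
V_5→V_1: (7)(9) − (-15)(24) = 423
Σ = 562
Signed area = Σ/2 = 281 (positive ⇒ counter-clockwise traversal).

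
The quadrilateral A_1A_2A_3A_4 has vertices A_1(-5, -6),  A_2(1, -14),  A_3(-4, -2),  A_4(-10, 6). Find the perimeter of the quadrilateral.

|A_1A_2| = √((6)² + (-8)²) = √100 = 10
|A_2A_3| = √((-5)² + (12)²) = √169 = 13
|A_3A_4| = √((-6)² + (8)²) = √100 = 10
|A_4A_1| = √((5)² + (-12)²) = √169 = 13
Perimeter = 10 + 13 + 10 + 13 = 46.

46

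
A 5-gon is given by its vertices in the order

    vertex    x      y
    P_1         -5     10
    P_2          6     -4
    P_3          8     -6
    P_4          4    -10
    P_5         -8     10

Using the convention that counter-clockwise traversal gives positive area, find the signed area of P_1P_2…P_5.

Σ = (-40) + (-4) + (-56) + (-40) + (-30) = -170
Signed area = Σ/2 = -85 (negative ⇒ clockwise traversal).

-85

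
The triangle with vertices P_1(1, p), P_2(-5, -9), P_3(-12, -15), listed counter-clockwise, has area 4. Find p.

-5

The doubled signed area Σ (x_i y_{i+1} − x_{i+1} y_i) is linear in p.
With p=0 it equals -27; the coefficient of p is -7 (from the two edges through P_1).
So -7·p + -27 = 2·4 = 8 ⇒ p = -5.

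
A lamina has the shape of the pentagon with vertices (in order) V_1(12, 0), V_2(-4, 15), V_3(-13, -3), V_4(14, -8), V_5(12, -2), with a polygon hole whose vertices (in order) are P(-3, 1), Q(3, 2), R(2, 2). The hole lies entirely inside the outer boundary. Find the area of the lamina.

Outer boundary:
Apply the shoelace formula: 2A = Σ (x_i·y_{i+1} − x_{i+1}·y_i), indices taken mod 5.
Σ = (180) + (207) + (146) + (68) + (24) = 625
Area = |Σ|/2 = 312.5.
Hole:
Apply the shoelace (surveyor's) formula: 2A = Σ (x_i·y_{i+1} − x_{i+1}·y_i), indices taken mod 3.
Σ = (-9) + (2) + (8) = 1
Area = |Σ|/2 = 0.5.
Net area = 312.5 − 0.5 = 312.

312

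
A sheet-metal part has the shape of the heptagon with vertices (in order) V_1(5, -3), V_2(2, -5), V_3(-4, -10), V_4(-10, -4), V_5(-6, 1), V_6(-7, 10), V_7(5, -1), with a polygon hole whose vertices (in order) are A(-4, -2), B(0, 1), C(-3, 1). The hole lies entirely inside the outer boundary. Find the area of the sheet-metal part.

Outer boundary:
Apply the surveyor's formula: 2A = Σ (x_i·y_{i+1} − x_{i+1}·y_i), indices taken mod 7.
Cross-terms: -19, -40, -84, -34, -53, -43, -10  ⇒  Σ = -283
Area = |Σ|/2 = 141.5.
Hole:
Apply the shoelace formula: 2A = Σ (x_i·y_{i+1} − x_{i+1}·y_i), indices taken mod 3.
Σ = (-4) + (3) + (10) = 9
Area = |Σ|/2 = 4.5.
Net area = 141.5 − 4.5 = 137.

137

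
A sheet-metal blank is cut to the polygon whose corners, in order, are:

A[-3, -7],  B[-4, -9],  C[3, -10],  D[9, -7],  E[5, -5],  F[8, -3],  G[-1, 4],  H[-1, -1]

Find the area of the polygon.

Apply the surveyor's formula: 2A = Σ (x_i·y_{i+1} − x_{i+1}·y_i), indices taken mod 8.
Σ = (-1) + (67) + (69) + (-10) + (25) + (29) + (5) + (4) = 188
Area = |Σ|/2 = 94.

94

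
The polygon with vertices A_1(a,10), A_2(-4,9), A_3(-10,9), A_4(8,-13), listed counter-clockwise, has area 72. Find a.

The doubled signed area Σ (x_i y_{i+1} − x_{i+1} y_i) is linear in a.
With a=0 it equals 232; the coefficient of a is 22 (from the two edges through A_1).
So 22·a + 232 = 2·72 = 144 ⇒ a = -4.

-4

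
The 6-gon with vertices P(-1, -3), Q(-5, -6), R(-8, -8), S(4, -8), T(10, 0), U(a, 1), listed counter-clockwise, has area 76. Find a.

6

The doubled signed area Σ (x_i y_{i+1} − x_{i+1} y_i) is linear in a.
With a=0 it equals 170; the coefficient of a is -3 (from the two edges through U).
So -3·a + 170 = 2·76 = 152 ⇒ a = 6.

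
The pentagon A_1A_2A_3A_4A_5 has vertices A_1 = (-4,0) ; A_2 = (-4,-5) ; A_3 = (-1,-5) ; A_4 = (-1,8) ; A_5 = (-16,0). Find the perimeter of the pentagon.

|A_1A_2| = √((0)² + (-5)²) = √25 = 5
|A_2A_3| = √((3)² + (0)²) = √9 = 3
|A_3A_4| = √((0)² + (13)²) = √169 = 13
|A_4A_5| = √((-15)² + (-8)²) = √289 = 17
|A_5A_1| = √((12)² + (0)²) = √144 = 12
Perimeter = 5 + 3 + 13 + 17 + 12 = 50.

50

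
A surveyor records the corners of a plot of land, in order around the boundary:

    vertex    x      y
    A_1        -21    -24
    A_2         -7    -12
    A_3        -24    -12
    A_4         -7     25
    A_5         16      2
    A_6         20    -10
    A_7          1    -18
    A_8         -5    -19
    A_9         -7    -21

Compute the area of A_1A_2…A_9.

Apply the surveyor's formula: 2A = Σ (x_i·y_{i+1} − x_{i+1}·y_i), indices taken mod 9.
Σ = (84) + (-204) + (-684) + (-414) + (-200) + (-350) + (-109) + (-28) + (-273) = -2178
Area = |Σ|/2 = 1089.

1089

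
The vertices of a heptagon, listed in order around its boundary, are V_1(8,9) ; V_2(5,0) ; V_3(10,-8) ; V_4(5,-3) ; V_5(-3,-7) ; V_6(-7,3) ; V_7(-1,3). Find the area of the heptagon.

114

Apply the surveyor's formula: 2A = Σ (x_i·y_{i+1} − x_{i+1}·y_i), indices taken mod 7.
Σ = (-45) + (-40) + (10) + (-44) + (-58) + (-18) + (-33) = -228
Area = |Σ|/2 = 114.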